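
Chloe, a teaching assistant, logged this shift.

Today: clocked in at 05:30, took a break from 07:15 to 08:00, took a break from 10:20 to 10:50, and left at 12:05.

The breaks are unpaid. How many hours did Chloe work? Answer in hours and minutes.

5 h 20 min

Today: 05:30–12:05 = 6 h 35 min; less 75 min break → 5 h 20 min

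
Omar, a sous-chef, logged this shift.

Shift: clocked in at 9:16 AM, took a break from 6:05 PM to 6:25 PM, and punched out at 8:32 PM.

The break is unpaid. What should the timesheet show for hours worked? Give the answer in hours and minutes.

Shift: 9:16 AM–8:32 PM = 11 h 16 min; less 20 min break → 10 h 56 min

10 h 56 min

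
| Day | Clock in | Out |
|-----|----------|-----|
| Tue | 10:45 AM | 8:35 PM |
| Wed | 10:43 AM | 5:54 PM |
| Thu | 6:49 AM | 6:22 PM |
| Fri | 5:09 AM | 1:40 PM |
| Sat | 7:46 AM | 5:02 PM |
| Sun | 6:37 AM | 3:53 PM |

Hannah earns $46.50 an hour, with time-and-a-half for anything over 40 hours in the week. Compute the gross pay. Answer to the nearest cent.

Tue: 10:45 AM–8:35 PM = 9 h 50 min
Wed: 10:43 AM–5:54 PM = 7 h 11 min
Thu: 6:49 AM–6:22 PM = 11 h 33 min
Fri: 5:09 AM–1:40 PM = 8 h 31 min
Sat: 7:46 AM–5:02 PM = 9 h 16 min
Sun: 6:37 AM–3:53 PM = 9 h 16 min
Total worked: 55 h 37 min = 3337 min.
Regular 40 h 0 min = 2400 min at $46.50/h; overtime 15 h 37 min = 937 min at $69.75/h.
Pay = (2400 × $46.50 + 937 × $69.75) ÷ 60 = $2949.26.

$2949.26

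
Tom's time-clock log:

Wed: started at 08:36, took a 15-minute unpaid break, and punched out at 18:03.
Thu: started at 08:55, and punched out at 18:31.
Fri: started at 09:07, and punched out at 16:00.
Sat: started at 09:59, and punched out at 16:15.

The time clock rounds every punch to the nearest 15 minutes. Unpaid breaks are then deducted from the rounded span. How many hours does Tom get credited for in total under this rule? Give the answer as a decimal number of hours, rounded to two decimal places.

32.00 hours

Wed: in 08:36→08:30, out 18:03→18:00; 9 h 30 min − 15 min = 9 h 15 min
Thu: in 08:55→09:00, out 18:31→18:30; 9 h 30 min
Fri: in 09:07→09:00, out 16:00→16:00; 7 h 0 min
Sat: in 09:59→10:00, out 16:15→16:15; 6 h 15 min
Total credited: 32 h 0 min.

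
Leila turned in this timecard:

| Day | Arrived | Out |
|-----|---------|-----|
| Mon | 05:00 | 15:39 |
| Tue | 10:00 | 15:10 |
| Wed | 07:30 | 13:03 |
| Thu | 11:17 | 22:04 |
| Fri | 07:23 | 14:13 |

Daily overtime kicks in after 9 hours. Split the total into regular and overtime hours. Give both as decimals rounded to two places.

Mon: 05:00–15:39 = 10 h 39 min
Tue: 10:00–15:10 = 5 h 10 min
Wed: 07:30–13:03 = 5 h 33 min
Thu: 11:17–22:04 = 10 h 47 min
Fri: 07:23–14:13 = 6 h 50 min
Mon reg 9 h 0 min / OT 1 h 39 min; Tue reg 5 h 10 min / OT 0 h 0 min; Wed reg 5 h 33 min / OT 0 h 0 min; Thu reg 9 h 0 min / OT 1 h 47 min; Fri reg 6 h 50 min / OT 0 h 0 min.
Totals: regular 35 h 33 min, overtime 3 h 26 min.

Regular 35.55 hours, overtime 3.43 hours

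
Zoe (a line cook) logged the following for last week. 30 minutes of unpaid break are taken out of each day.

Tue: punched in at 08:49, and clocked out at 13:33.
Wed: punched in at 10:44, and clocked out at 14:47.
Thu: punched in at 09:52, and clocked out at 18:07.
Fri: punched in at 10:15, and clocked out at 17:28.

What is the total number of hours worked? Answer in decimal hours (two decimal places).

Tue: 08:49–13:33 = 4 h 44 min; less 30 min break → 4 h 14 min
Wed: 10:44–14:47 = 4 h 3 min; less 30 min break → 3 h 33 min
Thu: 09:52–18:07 = 8 h 15 min; less 30 min break → 7 h 45 min
Fri: 10:15–17:28 = 7 h 13 min; less 30 min break → 6 h 43 min
Total: 4 h 14 min + 3 h 33 min + 7 h 45 min + 6 h 43 min = 22 h 15 min.

22.25 hours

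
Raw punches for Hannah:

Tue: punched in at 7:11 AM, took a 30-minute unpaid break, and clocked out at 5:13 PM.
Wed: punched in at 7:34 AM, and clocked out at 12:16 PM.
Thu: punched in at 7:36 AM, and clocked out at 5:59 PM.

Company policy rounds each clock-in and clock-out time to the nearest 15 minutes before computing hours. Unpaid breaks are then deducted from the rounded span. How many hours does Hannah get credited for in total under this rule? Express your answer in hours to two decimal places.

24.75 hours

Tue: in 7:11 AM→7:15 AM, out 5:13 PM→5:15 PM; 10 h 0 min − 30 min = 9 h 30 min
Wed: in 7:34 AM→7:30 AM, out 12:16 PM→12:15 PM; 4 h 45 min
Thu: in 7:36 AM→7:30 AM, out 5:59 PM→6:00 PM; 10 h 30 min
Total credited: 24 h 45 min.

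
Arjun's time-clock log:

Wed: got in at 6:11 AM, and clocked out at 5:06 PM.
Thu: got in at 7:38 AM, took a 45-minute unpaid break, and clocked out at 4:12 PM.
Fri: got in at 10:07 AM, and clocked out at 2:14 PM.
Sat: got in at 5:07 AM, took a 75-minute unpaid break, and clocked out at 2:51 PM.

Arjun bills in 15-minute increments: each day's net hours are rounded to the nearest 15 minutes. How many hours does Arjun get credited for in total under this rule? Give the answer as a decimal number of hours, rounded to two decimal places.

Wed: 6:11 AM–5:06 PM = 10 h 55 min → rounds to 11 h 0 min
Thu: 7:38 AM–4:12 PM = 8 h 34 min − 45 min = 7 h 49 min → rounds to 7 h 45 min
Fri: 10:07 AM–2:14 PM = 4 h 7 min → rounds to 4 h 0 min
Sat: 5:07 AM–2:51 PM = 9 h 44 min − 75 min = 8 h 29 min → rounds to 8 h 30 min
Total credited: 31 h 15 min.

31.25 hours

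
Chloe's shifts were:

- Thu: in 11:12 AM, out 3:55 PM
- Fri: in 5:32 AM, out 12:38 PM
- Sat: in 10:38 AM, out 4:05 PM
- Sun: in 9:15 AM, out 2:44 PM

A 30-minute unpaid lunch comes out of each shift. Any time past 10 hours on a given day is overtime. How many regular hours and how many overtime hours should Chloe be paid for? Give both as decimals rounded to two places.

Thu: 11:12 AM–3:55 PM = 4 h 43 min; less 30 min break → 4 h 13 min
Fri: 5:32 AM–12:38 PM = 7 h 6 min; less 30 min break → 6 h 36 min
Sat: 10:38 AM–4:05 PM = 5 h 27 min; less 30 min break → 4 h 57 min
Sun: 9:15 AM–2:44 PM = 5 h 29 min; less 30 min break → 4 h 59 min
Thu reg 4 h 13 min / OT 0 h 0 min; Fri reg 6 h 36 min / OT 0 h 0 min; Sat reg 4 h 57 min / OT 0 h 0 min; Sun reg 4 h 59 min / OT 0 h 0 min.
Totals: regular 20 h 45 min, overtime 0 h 0 min.

Regular 20.75 hours, overtime 0.00 hours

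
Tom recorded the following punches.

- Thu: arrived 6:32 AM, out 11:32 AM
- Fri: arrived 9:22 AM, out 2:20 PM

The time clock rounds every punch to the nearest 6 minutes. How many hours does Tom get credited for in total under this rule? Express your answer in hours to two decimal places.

Thu: in 6:32 AM→6:30 AM, out 11:32 AM→11:30 AM; 5 h 0 min
Fri: in 9:22 AM→9:24 AM, out 2:20 PM→2:18 PM; 4 h 54 min
Total credited: 9 h 54 min.

9.90 hours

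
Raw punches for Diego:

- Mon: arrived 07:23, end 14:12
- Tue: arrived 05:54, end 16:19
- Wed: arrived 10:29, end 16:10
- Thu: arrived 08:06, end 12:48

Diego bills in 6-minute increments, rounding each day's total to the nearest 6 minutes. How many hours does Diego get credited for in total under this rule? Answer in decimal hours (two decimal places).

27.60 hours

Mon: 07:23–14:12 = 6 h 49 min → rounds to 6 h 48 min
Tue: 05:54–16:19 = 10 h 25 min → rounds to 10 h 24 min
Wed: 10:29–16:10 = 5 h 41 min → rounds to 5 h 42 min
Thu: 08:06–12:48 = 4 h 42 min → rounds to 4 h 42 min
Total credited: 27 h 36 min.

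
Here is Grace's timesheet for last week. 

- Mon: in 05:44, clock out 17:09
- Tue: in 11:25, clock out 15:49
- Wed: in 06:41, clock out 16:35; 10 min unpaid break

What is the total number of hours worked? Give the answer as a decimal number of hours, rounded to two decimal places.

Mon: 05:44–17:09 = 11 h 25 min
Tue: 11:25–15:49 = 4 h 24 min
Wed: 06:41–16:35 = 9 h 54 min; less 10 min break → 9 h 44 min
Total: 11 h 25 min + 4 h 24 min + 9 h 44 min = 25 h 33 min.

25.55 hours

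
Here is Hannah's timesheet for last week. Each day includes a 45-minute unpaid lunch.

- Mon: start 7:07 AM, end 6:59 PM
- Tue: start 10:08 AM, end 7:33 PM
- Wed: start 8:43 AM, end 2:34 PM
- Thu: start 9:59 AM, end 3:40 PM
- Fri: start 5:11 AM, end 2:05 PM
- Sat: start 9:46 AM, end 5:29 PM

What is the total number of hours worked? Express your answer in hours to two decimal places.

Mon: 7:07 AM–6:59 PM = 11 h 52 min; less 45 min break → 11 h 7 min
Tue: 10:08 AM–7:33 PM = 9 h 25 min; less 45 min break → 8 h 40 min
Wed: 8:43 AM–2:34 PM = 5 h 51 min; less 45 min break → 5 h 6 min
Thu: 9:59 AM–3:40 PM = 5 h 41 min; less 45 min break → 4 h 56 min
Fri: 5:11 AM–2:05 PM = 8 h 54 min; less 45 min break → 8 h 9 min
Sat: 9:46 AM–5:29 PM = 7 h 43 min; less 45 min break → 6 h 58 min
Total: 11 h 7 min + 8 h 40 min + 5 h 6 min + 4 h 56 min + 8 h 9 min + 6 h 58 min = 44 h 56 min.

44.93 hours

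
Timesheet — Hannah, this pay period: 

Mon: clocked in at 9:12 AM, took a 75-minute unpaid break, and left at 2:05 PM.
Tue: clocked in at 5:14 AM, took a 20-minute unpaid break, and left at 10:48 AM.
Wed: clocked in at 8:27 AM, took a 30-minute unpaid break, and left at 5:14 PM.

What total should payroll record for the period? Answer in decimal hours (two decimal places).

17.15 hours

Mon: 9:12 AM–2:05 PM = 4 h 53 min; less 75 min break → 3 h 38 min
Tue: 5:14 AM–10:48 AM = 5 h 34 min; less 20 min break → 5 h 14 min
Wed: 8:27 AM–5:14 PM = 8 h 47 min; less 30 min break → 8 h 17 min
Total: 3 h 38 min + 5 h 14 min + 8 h 17 min = 17 h 9 min.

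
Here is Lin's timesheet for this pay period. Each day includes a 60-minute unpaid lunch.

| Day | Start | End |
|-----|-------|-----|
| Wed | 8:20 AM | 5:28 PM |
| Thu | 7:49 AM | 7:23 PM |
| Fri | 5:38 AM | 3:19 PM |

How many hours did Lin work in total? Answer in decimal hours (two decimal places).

Wed: 8:20 AM–5:28 PM = 9 h 8 min; less 60 min break → 8 h 8 min
Thu: 7:49 AM–7:23 PM = 11 h 34 min; less 60 min break → 10 h 34 min
Fri: 5:38 AM–3:19 PM = 9 h 41 min; less 60 min break → 8 h 41 min
Total: 8 h 8 min + 10 h 34 min + 8 h 41 min = 27 h 23 min.

27.38 hours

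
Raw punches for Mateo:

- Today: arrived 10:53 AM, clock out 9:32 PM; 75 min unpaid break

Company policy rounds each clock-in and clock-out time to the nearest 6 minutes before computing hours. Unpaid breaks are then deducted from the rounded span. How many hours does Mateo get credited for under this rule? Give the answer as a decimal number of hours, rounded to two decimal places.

Today: in 10:53 AM→10:54 AM, out 9:32 PM→9:30 PM; 10 h 36 min − 75 min = 9 h 21 min

9.35 hours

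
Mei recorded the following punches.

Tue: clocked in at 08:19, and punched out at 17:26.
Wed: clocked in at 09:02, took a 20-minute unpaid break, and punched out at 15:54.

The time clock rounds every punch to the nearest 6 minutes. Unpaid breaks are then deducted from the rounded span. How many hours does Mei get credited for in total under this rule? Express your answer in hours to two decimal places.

15.67 hours

Tue: in 08:19→08:18, out 17:26→17:24; 9 h 6 min
Wed: in 09:02→09:00, out 15:54→15:54; 6 h 54 min − 20 min = 6 h 34 min
Total credited: 15 h 40 min.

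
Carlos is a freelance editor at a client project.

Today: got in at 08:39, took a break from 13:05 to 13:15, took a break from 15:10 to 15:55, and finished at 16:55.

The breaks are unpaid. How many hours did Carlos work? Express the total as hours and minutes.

7 h 21 min

Today: 08:39–16:55 = 8 h 16 min; less 55 min break → 7 h 21 min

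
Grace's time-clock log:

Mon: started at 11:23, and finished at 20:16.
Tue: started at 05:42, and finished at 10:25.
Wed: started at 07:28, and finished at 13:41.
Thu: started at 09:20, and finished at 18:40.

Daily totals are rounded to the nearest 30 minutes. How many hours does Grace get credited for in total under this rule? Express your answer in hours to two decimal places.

Mon: 11:23–20:16 = 8 h 53 min → rounds to 9 h 0 min
Tue: 05:42–10:25 = 4 h 43 min → rounds to 4 h 30 min
Wed: 07:28–13:41 = 6 h 13 min → rounds to 6 h 0 min
Thu: 09:20–18:40 = 9 h 20 min → rounds to 9 h 30 min
Total credited: 29 h 0 min.

29.00 hours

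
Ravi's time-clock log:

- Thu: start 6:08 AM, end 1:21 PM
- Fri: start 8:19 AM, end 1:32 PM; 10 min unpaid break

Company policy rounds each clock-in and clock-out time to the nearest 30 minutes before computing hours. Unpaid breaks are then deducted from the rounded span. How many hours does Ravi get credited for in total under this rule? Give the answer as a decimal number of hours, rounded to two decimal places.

Thu: in 6:08 AM→6:00 AM, out 1:21 PM→1:30 PM; 7 h 30 min
Fri: in 8:19 AM→8:30 AM, out 1:32 PM→1:30 PM; 5 h 0 min − 10 min = 4 h 50 min
Total credited: 12 h 20 min.

12.33 hours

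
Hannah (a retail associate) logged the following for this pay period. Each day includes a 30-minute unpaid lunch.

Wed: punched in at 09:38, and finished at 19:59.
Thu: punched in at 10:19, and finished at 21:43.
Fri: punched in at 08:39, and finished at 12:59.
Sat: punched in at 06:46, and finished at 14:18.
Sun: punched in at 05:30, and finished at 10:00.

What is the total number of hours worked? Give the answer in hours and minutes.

35 h 37 min

Wed: 09:38–19:59 = 10 h 21 min; less 30 min break → 9 h 51 min
Thu: 10:19–21:43 = 11 h 24 min; less 30 min break → 10 h 54 min
Fri: 08:39–12:59 = 4 h 20 min; less 30 min break → 3 h 50 min
Sat: 06:46–14:18 = 7 h 32 min; less 30 min break → 7 h 2 min
Sun: 05:30–10:00 = 4 h 30 min; less 30 min break → 4 h 0 min
Total: 9 h 51 min + 10 h 54 min + 3 h 50 min + 7 h 2 min + 4 h 0 min = 35 h 37 min.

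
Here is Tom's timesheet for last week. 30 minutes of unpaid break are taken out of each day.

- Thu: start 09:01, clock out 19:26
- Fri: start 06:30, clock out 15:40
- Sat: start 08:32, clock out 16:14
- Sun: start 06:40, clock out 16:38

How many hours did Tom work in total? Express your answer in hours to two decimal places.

35.25 hours

Thu: 09:01–19:26 = 10 h 25 min; less 30 min break → 9 h 55 min
Fri: 06:30–15:40 = 9 h 10 min; less 30 min break → 8 h 40 min
Sat: 08:32–16:14 = 7 h 42 min; less 30 min break → 7 h 12 min
Sun: 06:40–16:38 = 9 h 58 min; less 30 min break → 9 h 28 min
Total: 9 h 55 min + 8 h 40 min + 7 h 12 min + 9 h 28 min = 35 h 15 min.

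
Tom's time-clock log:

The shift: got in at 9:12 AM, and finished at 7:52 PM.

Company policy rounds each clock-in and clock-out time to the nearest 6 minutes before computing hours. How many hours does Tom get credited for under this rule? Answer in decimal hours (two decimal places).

10.70 hours

The shift: in 9:12 AM→9:12 AM, out 7:52 PM→7:54 PM; 10 h 42 min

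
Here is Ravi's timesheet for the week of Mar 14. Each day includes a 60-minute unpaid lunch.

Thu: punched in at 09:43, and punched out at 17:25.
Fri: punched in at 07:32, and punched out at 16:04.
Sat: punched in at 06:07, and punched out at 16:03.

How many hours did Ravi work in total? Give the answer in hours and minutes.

Thu: 09:43–17:25 = 7 h 42 min; less 60 min break → 6 h 42 min
Fri: 07:32–16:04 = 8 h 32 min; less 60 min break → 7 h 32 min
Sat: 06:07–16:03 = 9 h 56 min; less 60 min break → 8 h 56 min
Total: 6 h 42 min + 7 h 32 min + 8 h 56 min = 23 h 10 min.

23 h 10 min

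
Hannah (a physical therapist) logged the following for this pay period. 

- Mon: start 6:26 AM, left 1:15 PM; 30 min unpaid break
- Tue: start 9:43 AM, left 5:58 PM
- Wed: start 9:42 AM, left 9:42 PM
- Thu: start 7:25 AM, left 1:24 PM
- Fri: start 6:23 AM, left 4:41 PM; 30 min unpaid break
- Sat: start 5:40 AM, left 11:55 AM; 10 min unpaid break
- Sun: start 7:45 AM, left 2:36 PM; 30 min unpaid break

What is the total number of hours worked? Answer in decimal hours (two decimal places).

Mon: 6:26 AM–1:15 PM = 6 h 49 min; less 30 min break → 6 h 19 min
Tue: 9:43 AM–5:58 PM = 8 h 15 min
Wed: 9:42 AM–9:42 PM = 12 h 0 min
Thu: 7:25 AM–1:24 PM = 5 h 59 min
Fri: 6:23 AM–4:41 PM = 10 h 18 min; less 30 min break → 9 h 48 min
Sat: 5:40 AM–11:55 AM = 6 h 15 min; less 10 min break → 6 h 5 min
Sun: 7:45 AM–2:36 PM = 6 h 51 min; less 30 min break → 6 h 21 min
Total: 6 h 19 min + 8 h 15 min + 12 h 0 min + 5 h 59 min + 9 h 48 min + 6 h 5 min + 6 h 21 min = 54 h 47 min.

54.78 hours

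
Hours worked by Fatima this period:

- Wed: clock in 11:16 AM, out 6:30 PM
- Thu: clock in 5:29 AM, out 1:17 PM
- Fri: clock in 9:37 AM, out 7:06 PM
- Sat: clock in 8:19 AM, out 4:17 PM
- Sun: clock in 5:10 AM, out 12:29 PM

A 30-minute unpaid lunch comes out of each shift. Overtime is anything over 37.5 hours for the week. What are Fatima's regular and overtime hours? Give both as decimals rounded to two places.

Wed: 11:16 AM–6:30 PM = 7 h 14 min; less 30 min break → 6 h 44 min
Thu: 5:29 AM–1:17 PM = 7 h 48 min; less 30 min break → 7 h 18 min
Fri: 9:37 AM–7:06 PM = 9 h 29 min; less 30 min break → 8 h 59 min
Sat: 8:19 AM–4:17 PM = 7 h 58 min; less 30 min break → 7 h 28 min
Sun: 5:10 AM–12:29 PM = 7 h 19 min; less 30 min break → 6 h 49 min
Total worked: 37 h 18 min = 37.30 h.
Threshold 37.5 h → overtime 0 h 0 min, regular 37 h 18 min.

Regular 37.30 hours, overtime 0.00 hours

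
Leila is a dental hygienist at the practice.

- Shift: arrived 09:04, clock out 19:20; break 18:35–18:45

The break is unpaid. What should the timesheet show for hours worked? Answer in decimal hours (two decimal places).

10.10 hours

Shift: 09:04–19:20 = 10 h 16 min; less 10 min break → 10 h 6 min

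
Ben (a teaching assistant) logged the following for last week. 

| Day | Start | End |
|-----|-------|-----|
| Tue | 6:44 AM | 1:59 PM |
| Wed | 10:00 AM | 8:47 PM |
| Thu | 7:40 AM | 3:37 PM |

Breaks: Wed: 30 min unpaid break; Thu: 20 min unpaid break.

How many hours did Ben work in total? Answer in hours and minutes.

25 h 9 min

Tue: 6:44 AM–1:59 PM = 7 h 15 min
Wed: 10:00 AM–8:47 PM = 10 h 47 min; less 30 min break → 10 h 17 min
Thu: 7:40 AM–3:37 PM = 7 h 57 min; less 20 min break → 7 h 37 min
Total: 7 h 15 min + 10 h 17 min + 7 h 37 min = 25 h 9 min.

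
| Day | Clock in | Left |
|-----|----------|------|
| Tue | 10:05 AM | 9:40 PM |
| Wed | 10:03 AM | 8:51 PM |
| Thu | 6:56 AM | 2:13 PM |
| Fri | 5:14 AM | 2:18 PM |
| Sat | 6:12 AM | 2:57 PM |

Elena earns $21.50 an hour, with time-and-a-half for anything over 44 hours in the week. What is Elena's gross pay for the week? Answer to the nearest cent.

$1058.34

Tue: 10:05 AM–9:40 PM = 11 h 35 min
Wed: 10:03 AM–8:51 PM = 10 h 48 min
Thu: 6:56 AM–2:13 PM = 7 h 17 min
Fri: 5:14 AM–2:18 PM = 9 h 4 min
Sat: 6:12 AM–2:57 PM = 8 h 45 min
Total worked: 47 h 29 min = 2849 min.
Regular 44 h 0 min = 2640 min at $21.50/h; overtime 3 h 29 min = 209 min at $32.25/h.
Pay = (2640 × $21.50 + 209 × $32.25) ÷ 60 = $1058.34.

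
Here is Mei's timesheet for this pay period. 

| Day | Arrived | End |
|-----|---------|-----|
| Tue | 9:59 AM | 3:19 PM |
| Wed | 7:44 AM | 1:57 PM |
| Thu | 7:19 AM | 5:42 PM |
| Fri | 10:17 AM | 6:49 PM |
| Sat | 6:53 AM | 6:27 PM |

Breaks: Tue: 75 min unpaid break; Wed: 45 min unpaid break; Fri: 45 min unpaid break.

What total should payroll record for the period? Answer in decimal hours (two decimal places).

39.28 hours

Tue: 9:59 AM–3:19 PM = 5 h 20 min; less 75 min break → 4 h 5 min
Wed: 7:44 AM–1:57 PM = 6 h 13 min; less 45 min break → 5 h 28 min
Thu: 7:19 AM–5:42 PM = 10 h 23 min
Fri: 10:17 AM–6:49 PM = 8 h 32 min; less 45 min break → 7 h 47 min
Sat: 6:53 AM–6:27 PM = 11 h 34 min
Total: 4 h 5 min + 5 h 28 min + 10 h 23 min + 7 h 47 min + 11 h 34 min = 39 h 17 min.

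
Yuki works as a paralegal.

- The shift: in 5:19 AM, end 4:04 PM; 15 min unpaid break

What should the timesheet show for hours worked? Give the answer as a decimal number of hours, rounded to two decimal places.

The shift: 5:19 AM–4:04 PM = 10 h 45 min; less 15 min break → 10 h 30 min

10.50 hours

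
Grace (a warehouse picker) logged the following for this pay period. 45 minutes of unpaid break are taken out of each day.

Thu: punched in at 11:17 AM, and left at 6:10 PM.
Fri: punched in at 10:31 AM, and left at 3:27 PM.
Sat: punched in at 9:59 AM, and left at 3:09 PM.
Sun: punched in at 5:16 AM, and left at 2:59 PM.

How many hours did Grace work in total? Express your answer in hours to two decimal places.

Thu: 11:17 AM–6:10 PM = 6 h 53 min; less 45 min break → 6 h 8 min
Fri: 10:31 AM–3:27 PM = 4 h 56 min; less 45 min break → 4 h 11 min
Sat: 9:59 AM–3:09 PM = 5 h 10 min; less 45 min break → 4 h 25 min
Sun: 5:16 AM–2:59 PM = 9 h 43 min; less 45 min break → 8 h 58 min
Total: 6 h 8 min + 4 h 11 min + 4 h 25 min + 8 h 58 min = 23 h 42 min.

23.70 hours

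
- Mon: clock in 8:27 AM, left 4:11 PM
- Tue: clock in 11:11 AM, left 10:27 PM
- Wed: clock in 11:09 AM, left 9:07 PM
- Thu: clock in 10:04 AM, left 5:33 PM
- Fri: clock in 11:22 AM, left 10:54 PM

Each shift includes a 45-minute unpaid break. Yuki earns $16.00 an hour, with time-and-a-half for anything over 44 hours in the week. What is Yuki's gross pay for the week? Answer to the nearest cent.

Mon: 8:27 AM–4:11 PM = 7 h 44 min; less 45 min break → 6 h 59 min
Tue: 11:11 AM–10:27 PM = 11 h 16 min; less 45 min break → 10 h 31 min
Wed: 11:09 AM–9:07 PM = 9 h 58 min; less 45 min break → 9 h 13 min
Thu: 10:04 AM–5:33 PM = 7 h 29 min; less 45 min break → 6 h 44 min
Fri: 11:22 AM–10:54 PM = 11 h 32 min; less 45 min break → 10 h 47 min
Total worked: 44 h 14 min = 2654 min.
Regular 44 h 0 min = 2640 min at $16.00/h; overtime 0 h 14 min = 14 min at $24.00/h.
Pay = (2640 × $16.00 + 14 × $24.00) ÷ 60 = $709.60.

$709.60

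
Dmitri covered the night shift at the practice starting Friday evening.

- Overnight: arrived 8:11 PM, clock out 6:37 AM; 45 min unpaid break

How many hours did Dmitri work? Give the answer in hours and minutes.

9 h 41 min

Overnight: 8:11 PM → midnight = 3 h 49 min; midnight → 6:37 AM = 6 h 37 min; span 10 h 26 min; less 45 min break → 9 h 41 min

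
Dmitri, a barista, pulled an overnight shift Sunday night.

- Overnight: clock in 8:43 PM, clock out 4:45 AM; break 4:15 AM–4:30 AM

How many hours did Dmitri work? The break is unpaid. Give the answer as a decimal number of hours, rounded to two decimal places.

Overnight: 8:43 PM → midnight = 3 h 17 min; midnight → 4:45 AM = 4 h 45 min; span 8 h 2 min; less 15 min break → 7 h 47 min

7.78 hours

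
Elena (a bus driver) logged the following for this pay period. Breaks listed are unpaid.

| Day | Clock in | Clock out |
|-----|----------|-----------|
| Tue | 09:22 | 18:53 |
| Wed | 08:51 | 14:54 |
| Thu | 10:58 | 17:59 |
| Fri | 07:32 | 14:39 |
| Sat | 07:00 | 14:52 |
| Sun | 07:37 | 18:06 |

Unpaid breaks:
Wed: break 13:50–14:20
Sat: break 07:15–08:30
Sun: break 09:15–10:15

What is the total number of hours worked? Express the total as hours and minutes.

Tue: 09:22–18:53 = 9 h 31 min
Wed: 08:51–14:54 = 6 h 3 min; less 30 min break → 5 h 33 min
Thu: 10:58–17:59 = 7 h 1 min
Fri: 07:32–14:39 = 7 h 7 min
Sat: 07:00–14:52 = 7 h 52 min; less 75 min break → 6 h 37 min
Sun: 07:37–18:06 = 10 h 29 min; less 60 min break → 9 h 29 min
Total: 9 h 31 min + 5 h 33 min + 7 h 1 min + 7 h 7 min + 6 h 37 min + 9 h 29 min = 45 h 18 min.

45 h 18 min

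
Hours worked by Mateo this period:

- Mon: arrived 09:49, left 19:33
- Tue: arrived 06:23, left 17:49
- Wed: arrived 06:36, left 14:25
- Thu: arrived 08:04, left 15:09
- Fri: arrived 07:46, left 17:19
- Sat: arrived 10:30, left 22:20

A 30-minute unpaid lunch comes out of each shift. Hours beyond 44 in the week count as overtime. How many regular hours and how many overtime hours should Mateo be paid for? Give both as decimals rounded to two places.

Regular 44.00 hours, overtime 10.45 hours

Mon: 09:49–19:33 = 9 h 44 min; less 30 min break → 9 h 14 min
Tue: 06:23–17:49 = 11 h 26 min; less 30 min break → 10 h 56 min
Wed: 06:36–14:25 = 7 h 49 min; less 30 min break → 7 h 19 min
Thu: 08:04–15:09 = 7 h 5 min; less 30 min break → 6 h 35 min
Fri: 07:46–17:19 = 9 h 33 min; less 30 min break → 9 h 3 min
Sat: 10:30–22:20 = 11 h 50 min; less 30 min break → 11 h 20 min
Total worked: 54 h 27 min = 54.45 h.
Threshold 44 h → overtime 10 h 27 min, regular 44 h 0 min.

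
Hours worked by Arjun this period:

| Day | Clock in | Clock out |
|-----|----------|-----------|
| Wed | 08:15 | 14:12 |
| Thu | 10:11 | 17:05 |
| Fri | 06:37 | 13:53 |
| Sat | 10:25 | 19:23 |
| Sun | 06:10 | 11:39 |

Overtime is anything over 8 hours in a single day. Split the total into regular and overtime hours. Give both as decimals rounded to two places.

Regular 33.60 hours, overtime 0.97 hours

Wed: 08:15–14:12 = 5 h 57 min
Thu: 10:11–17:05 = 6 h 54 min
Fri: 06:37–13:53 = 7 h 16 min
Sat: 10:25–19:23 = 8 h 58 min
Sun: 06:10–11:39 = 5 h 29 min
Wed reg 5 h 57 min / OT 0 h 0 min; Thu reg 6 h 54 min / OT 0 h 0 min; Fri reg 7 h 16 min / OT 0 h 0 min; Sat reg 8 h 0 min / OT 0 h 58 min; Sun reg 5 h 29 min / OT 0 h 0 min.
Totals: regular 33 h 36 min, overtime 0 h 58 min.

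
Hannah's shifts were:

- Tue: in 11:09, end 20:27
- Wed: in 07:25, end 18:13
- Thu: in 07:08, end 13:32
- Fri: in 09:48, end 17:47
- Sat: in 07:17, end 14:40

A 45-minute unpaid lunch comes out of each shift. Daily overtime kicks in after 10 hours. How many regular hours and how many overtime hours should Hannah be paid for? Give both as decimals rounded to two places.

Regular 38.07 hours, overtime 0.05 hours

Tue: 11:09–20:27 = 9 h 18 min; less 45 min break → 8 h 33 min
Wed: 07:25–18:13 = 10 h 48 min; less 45 min break → 10 h 3 min
Thu: 07:08–13:32 = 6 h 24 min; less 45 min break → 5 h 39 min
Fri: 09:48–17:47 = 7 h 59 min; less 45 min break → 7 h 14 min
Sat: 07:17–14:40 = 7 h 23 min; less 45 min break → 6 h 38 min
Tue reg 8 h 33 min / OT 0 h 0 min; Wed reg 10 h 0 min / OT 0 h 3 min; Thu reg 5 h 39 min / OT 0 h 0 min; Fri reg 7 h 14 min / OT 0 h 0 min; Sat reg 6 h 38 min / OT 0 h 0 min.
Totals: regular 38 h 4 min, overtime 0 h 3 min.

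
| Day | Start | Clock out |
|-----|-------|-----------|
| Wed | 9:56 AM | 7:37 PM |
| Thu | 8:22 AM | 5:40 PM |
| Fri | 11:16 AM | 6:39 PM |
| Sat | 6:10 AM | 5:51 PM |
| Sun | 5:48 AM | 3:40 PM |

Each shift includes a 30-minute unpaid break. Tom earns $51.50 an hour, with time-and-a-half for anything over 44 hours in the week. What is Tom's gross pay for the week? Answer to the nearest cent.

$2375.44

Wed: 9:56 AM–7:37 PM = 9 h 41 min; less 30 min break → 9 h 11 min
Thu: 8:22 AM–5:40 PM = 9 h 18 min; less 30 min break → 8 h 48 min
Fri: 11:16 AM–6:39 PM = 7 h 23 min; less 30 min break → 6 h 53 min
Sat: 6:10 AM–5:51 PM = 11 h 41 min; less 30 min break → 11 h 11 min
Sun: 5:48 AM–3:40 PM = 9 h 52 min; less 30 min break → 9 h 22 min
Total worked: 45 h 25 min = 2725 min.
Regular 44 h 0 min = 2640 min at $51.50/h; overtime 1 h 25 min = 85 min at $77.25/h.
Pay = (2640 × $51.50 + 85 × $77.25) ÷ 60 = $2375.44.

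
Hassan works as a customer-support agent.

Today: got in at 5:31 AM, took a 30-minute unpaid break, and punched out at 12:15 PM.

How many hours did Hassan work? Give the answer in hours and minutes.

Today: 5:31 AM–12:15 PM = 6 h 44 min; less 30 min break → 6 h 14 min

6 h 14 min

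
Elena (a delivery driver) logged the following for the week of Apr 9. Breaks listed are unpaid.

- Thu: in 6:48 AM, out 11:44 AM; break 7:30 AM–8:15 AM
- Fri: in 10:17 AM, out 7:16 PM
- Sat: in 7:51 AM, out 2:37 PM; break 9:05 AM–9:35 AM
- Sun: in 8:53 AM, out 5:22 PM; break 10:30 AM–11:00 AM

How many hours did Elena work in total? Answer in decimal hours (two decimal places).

Thu: 6:48 AM–11:44 AM = 4 h 56 min; less 45 min break → 4 h 11 min
Fri: 10:17 AM–7:16 PM = 8 h 59 min
Sat: 7:51 AM–2:37 PM = 6 h 46 min; less 30 min break → 6 h 16 min
Sun: 8:53 AM–5:22 PM = 8 h 29 min; less 30 min break → 7 h 59 min
Total: 4 h 11 min + 8 h 59 min + 6 h 16 min + 7 h 59 min = 27 h 25 min.

27.42 hours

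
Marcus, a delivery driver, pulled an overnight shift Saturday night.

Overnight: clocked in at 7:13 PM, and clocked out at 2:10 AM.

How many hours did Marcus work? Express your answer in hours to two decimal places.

Overnight: 7:13 PM → midnight = 4 h 47 min; midnight → 2:10 AM = 2 h 10 min; span 6 h 57 min

6.95 hours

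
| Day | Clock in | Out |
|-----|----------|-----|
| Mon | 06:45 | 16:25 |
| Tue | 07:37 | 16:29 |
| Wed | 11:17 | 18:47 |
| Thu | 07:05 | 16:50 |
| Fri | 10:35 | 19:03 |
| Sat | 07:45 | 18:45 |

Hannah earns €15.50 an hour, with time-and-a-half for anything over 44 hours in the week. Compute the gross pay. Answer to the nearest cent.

Mon: 06:45–16:25 = 9 h 40 min
Tue: 07:37–16:29 = 8 h 52 min
Wed: 11:17–18:47 = 7 h 30 min
Thu: 07:05–16:50 = 9 h 45 min
Fri: 10:35–19:03 = 8 h 28 min
Sat: 07:45–18:45 = 11 h 0 min
Total worked: 55 h 15 min = 3315 min.
Regular 44 h 0 min = 2640 min at €15.50/h; overtime 11 h 15 min = 675 min at €23.25/h.
Pay = (2640 × €15.50 + 675 × €23.25) ÷ 60 = €943.56.

€943.56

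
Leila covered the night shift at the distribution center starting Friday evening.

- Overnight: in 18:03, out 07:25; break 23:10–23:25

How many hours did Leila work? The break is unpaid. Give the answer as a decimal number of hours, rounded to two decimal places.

13.12 hours

Overnight: 18:03 → midnight = 5 h 57 min; midnight → 07:25 = 7 h 25 min; span 13 h 22 min; less 15 min break → 13 h 7 min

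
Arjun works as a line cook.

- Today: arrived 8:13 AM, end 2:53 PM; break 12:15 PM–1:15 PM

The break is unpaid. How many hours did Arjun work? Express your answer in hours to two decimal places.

Today: 8:13 AM–2:53 PM = 6 h 40 min; less 60 min break → 5 h 40 min

5.67 hours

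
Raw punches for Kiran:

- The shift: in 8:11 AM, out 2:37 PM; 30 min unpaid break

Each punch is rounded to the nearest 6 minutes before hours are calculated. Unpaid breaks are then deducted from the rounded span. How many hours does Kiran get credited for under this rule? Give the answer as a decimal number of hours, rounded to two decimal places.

The shift: in 8:11 AM→8:12 AM, out 2:37 PM→2:36 PM; 6 h 24 min − 30 min = 5 h 54 min

5.90 hours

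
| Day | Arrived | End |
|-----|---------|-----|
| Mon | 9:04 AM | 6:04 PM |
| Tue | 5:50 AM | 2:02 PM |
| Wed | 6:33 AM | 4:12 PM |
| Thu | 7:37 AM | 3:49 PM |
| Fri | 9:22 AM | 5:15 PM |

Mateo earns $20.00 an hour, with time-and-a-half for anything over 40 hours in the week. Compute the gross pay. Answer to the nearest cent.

Mon: 9:04 AM–6:04 PM = 9 h 0 min
Tue: 5:50 AM–2:02 PM = 8 h 12 min
Wed: 6:33 AM–4:12 PM = 9 h 39 min
Thu: 7:37 AM–3:49 PM = 8 h 12 min
Fri: 9:22 AM–5:15 PM = 7 h 53 min
Total worked: 42 h 56 min = 2576 min.
Regular 40 h 0 min = 2400 min at $20.00/h; overtime 2 h 56 min = 176 min at $30.00/h.
Pay = (2400 × $20.00 + 176 × $30.00) ÷ 60 = $888.00.

$888.00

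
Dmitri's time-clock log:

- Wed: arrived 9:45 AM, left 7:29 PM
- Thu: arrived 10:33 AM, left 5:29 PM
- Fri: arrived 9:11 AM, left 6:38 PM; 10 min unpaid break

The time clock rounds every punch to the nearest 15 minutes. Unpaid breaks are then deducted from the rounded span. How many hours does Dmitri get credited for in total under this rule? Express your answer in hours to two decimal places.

Wed: in 9:45 AM→9:45 AM, out 7:29 PM→7:30 PM; 9 h 45 min
Thu: in 10:33 AM→10:30 AM, out 5:29 PM→5:30 PM; 7 h 0 min
Fri: in 9:11 AM→9:15 AM, out 6:38 PM→6:45 PM; 9 h 30 min − 10 min = 9 h 20 min
Total credited: 26 h 5 min.

26.08 hours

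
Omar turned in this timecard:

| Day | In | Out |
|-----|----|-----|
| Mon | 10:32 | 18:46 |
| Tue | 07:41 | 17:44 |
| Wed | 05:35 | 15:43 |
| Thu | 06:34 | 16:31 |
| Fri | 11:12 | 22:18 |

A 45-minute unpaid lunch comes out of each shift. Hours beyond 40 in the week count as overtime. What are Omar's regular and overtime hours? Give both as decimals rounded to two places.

Mon: 10:32–18:46 = 8 h 14 min; less 45 min break → 7 h 29 min
Tue: 07:41–17:44 = 10 h 3 min; less 45 min break → 9 h 18 min
Wed: 05:35–15:43 = 10 h 8 min; less 45 min break → 9 h 23 min
Thu: 06:34–16:31 = 9 h 57 min; less 45 min break → 9 h 12 min
Fri: 11:12–22:18 = 11 h 6 min; less 45 min break → 10 h 21 min
Total worked: 45 h 43 min = 45.72 h.
Threshold 40 h → overtime 5 h 43 min, regular 40 h 0 min.

Regular 40.00 hours, overtime 5.72 hours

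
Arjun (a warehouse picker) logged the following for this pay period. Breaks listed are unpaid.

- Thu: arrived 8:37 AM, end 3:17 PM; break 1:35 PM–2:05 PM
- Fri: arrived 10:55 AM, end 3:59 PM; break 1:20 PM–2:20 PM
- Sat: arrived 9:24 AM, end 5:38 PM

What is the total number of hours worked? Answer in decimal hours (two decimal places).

Thu: 8:37 AM–3:17 PM = 6 h 40 min; less 30 min break → 6 h 10 min
Fri: 10:55 AM–3:59 PM = 5 h 4 min; less 60 min break → 4 h 4 min
Sat: 9:24 AM–5:38 PM = 8 h 14 min
Total: 6 h 10 min + 4 h 4 min + 8 h 14 min = 18 h 28 min.

18.47 hours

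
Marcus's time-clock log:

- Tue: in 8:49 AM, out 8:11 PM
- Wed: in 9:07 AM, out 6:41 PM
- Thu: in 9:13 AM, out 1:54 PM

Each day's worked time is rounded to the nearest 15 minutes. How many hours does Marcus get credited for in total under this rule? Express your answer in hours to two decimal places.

25.50 hours

Tue: 8:49 AM–8:11 PM = 11 h 22 min → rounds to 11 h 15 min
Wed: 9:07 AM–6:41 PM = 9 h 34 min → rounds to 9 h 30 min
Thu: 9:13 AM–1:54 PM = 4 h 41 min → rounds to 4 h 45 min
Total credited: 25 h 30 min.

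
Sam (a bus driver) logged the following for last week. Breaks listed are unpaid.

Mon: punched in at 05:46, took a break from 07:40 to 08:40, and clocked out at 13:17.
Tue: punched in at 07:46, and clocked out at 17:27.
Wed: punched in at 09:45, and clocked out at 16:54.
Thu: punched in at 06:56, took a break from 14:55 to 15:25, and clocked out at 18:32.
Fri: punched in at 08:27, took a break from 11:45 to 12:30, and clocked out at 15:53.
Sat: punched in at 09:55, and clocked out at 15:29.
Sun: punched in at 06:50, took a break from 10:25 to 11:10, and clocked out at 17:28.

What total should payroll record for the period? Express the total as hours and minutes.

Mon: 05:46–13:17 = 7 h 31 min; less 60 min break → 6 h 31 min
Tue: 07:46–17:27 = 9 h 41 min
Wed: 09:45–16:54 = 7 h 9 min
Thu: 06:56–18:32 = 11 h 36 min; less 30 min break → 11 h 6 min
Fri: 08:27–15:53 = 7 h 26 min; less 45 min break → 6 h 41 min
Sat: 09:55–15:29 = 5 h 34 min
Sun: 06:50–17:28 = 10 h 38 min; less 45 min break → 9 h 53 min
Total: 6 h 31 min + 9 h 41 min + 7 h 9 min + 11 h 6 min + 6 h 41 min + 5 h 34 min + 9 h 53 min = 56 h 35 min.

56 h 35 min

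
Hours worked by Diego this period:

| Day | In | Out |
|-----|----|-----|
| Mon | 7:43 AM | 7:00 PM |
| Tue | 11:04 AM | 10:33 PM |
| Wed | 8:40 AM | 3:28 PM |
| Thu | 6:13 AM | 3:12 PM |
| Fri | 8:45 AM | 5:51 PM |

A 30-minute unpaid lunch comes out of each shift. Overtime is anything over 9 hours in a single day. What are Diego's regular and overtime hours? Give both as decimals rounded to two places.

Mon: 7:43 AM–7:00 PM = 11 h 17 min; less 30 min break → 10 h 47 min
Tue: 11:04 AM–10:33 PM = 11 h 29 min; less 30 min break → 10 h 59 min
Wed: 8:40 AM–3:28 PM = 6 h 48 min; less 30 min break → 6 h 18 min
Thu: 6:13 AM–3:12 PM = 8 h 59 min; less 30 min break → 8 h 29 min
Fri: 8:45 AM–5:51 PM = 9 h 6 min; less 30 min break → 8 h 36 min
Mon reg 9 h 0 min / OT 1 h 47 min; Tue reg 9 h 0 min / OT 1 h 59 min; Wed reg 6 h 18 min / OT 0 h 0 min; Thu reg 8 h 29 min / OT 0 h 0 min; Fri reg 8 h 36 min / OT 0 h 0 min.
Totals: regular 41 h 23 min, overtime 3 h 46 min.

Regular 41.38 hours, overtime 3.77 hours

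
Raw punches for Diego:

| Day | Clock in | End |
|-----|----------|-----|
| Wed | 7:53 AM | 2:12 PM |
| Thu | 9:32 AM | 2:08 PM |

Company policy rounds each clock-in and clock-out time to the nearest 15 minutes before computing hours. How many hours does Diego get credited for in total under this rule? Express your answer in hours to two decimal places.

Wed: in 7:53 AM→8:00 AM, out 2:12 PM→2:15 PM; 6 h 15 min
Thu: in 9:32 AM→9:30 AM, out 2:08 PM→2:15 PM; 4 h 45 min
Total credited: 11 h 0 min.

11.00 hours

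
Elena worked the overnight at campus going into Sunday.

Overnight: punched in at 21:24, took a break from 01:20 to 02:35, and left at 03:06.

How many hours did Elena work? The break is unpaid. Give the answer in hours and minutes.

Overnight: 21:24 → midnight = 2 h 36 min; midnight → 03:06 = 3 h 6 min; span 5 h 42 min; less 75 min break → 4 h 27 min

4 h 27 min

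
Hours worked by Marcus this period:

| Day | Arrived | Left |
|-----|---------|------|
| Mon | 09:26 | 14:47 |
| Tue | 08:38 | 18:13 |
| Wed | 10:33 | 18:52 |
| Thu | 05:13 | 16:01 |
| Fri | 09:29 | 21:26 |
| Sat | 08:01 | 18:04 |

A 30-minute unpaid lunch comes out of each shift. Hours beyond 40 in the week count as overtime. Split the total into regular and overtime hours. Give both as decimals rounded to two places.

Regular 40.00 hours, overtime 13.05 hours

Mon: 09:26–14:47 = 5 h 21 min; less 30 min break → 4 h 51 min
Tue: 08:38–18:13 = 9 h 35 min; less 30 min break → 9 h 5 min
Wed: 10:33–18:52 = 8 h 19 min; less 30 min break → 7 h 49 min
Thu: 05:13–16:01 = 10 h 48 min; less 30 min break → 10 h 18 min
Fri: 09:29–21:26 = 11 h 57 min; less 30 min break → 11 h 27 min
Sat: 08:01–18:04 = 10 h 3 min; less 30 min break → 9 h 33 min
Total worked: 53 h 3 min = 53.05 h.
Threshold 40 h → overtime 13 h 3 min, regular 40 h 0 min.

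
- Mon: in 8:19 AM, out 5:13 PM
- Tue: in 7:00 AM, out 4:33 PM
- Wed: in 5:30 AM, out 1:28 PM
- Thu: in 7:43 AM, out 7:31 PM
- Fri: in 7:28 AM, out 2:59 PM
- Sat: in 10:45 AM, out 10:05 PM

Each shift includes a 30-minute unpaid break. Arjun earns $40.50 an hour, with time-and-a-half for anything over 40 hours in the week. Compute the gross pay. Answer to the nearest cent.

$2474.55

Mon: 8:19 AM–5:13 PM = 8 h 54 min; less 30 min break → 8 h 24 min
Tue: 7:00 AM–4:33 PM = 9 h 33 min; less 30 min break → 9 h 3 min
Wed: 5:30 AM–1:28 PM = 7 h 58 min; less 30 min break → 7 h 28 min
Thu: 7:43 AM–7:31 PM = 11 h 48 min; less 30 min break → 11 h 18 min
Fri: 7:28 AM–2:59 PM = 7 h 31 min; less 30 min break → 7 h 1 min
Sat: 10:45 AM–10:05 PM = 11 h 20 min; less 30 min break → 10 h 50 min
Total worked: 54 h 4 min = 3244 min.
Regular 40 h 0 min = 2400 min at $40.50/h; overtime 14 h 4 min = 844 min at $60.75/h.
Pay = (2400 × $40.50 + 844 × $60.75) ÷ 60 = $2474.55.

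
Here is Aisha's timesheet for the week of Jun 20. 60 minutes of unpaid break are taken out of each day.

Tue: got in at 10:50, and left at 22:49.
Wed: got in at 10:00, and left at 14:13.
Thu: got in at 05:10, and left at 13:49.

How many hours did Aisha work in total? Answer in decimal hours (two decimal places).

21.85 hours

Tue: 10:50–22:49 = 11 h 59 min; less 60 min break → 10 h 59 min
Wed: 10:00–14:13 = 4 h 13 min; less 60 min break → 3 h 13 min
Thu: 05:10–13:49 = 8 h 39 min; less 60 min break → 7 h 39 min
Total: 10 h 59 min + 3 h 13 min + 7 h 39 min = 21 h 51 min.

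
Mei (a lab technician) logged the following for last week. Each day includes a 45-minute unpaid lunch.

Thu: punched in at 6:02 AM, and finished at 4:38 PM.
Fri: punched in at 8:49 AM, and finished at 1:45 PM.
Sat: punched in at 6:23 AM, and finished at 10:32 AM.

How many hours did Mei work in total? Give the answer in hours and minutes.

17 h 26 min

Thu: 6:02 AM–4:38 PM = 10 h 36 min; less 45 min break → 9 h 51 min
Fri: 8:49 AM–1:45 PM = 4 h 56 min; less 45 min break → 4 h 11 min
Sat: 6:23 AM–10:32 AM = 4 h 9 min; less 45 min break → 3 h 24 min
Total: 9 h 51 min + 4 h 11 min + 3 h 24 min = 17 h 26 min.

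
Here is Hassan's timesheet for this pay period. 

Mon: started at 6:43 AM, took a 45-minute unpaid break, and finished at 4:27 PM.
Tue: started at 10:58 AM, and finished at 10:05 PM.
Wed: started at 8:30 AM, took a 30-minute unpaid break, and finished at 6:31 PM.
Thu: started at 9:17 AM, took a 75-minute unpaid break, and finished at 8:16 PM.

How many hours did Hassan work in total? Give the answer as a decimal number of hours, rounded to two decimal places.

Mon: 6:43 AM–4:27 PM = 9 h 44 min; less 45 min break → 8 h 59 min
Tue: 10:58 AM–10:05 PM = 11 h 7 min
Wed: 8:30 AM–6:31 PM = 10 h 1 min; less 30 min break → 9 h 31 min
Thu: 9:17 AM–8:16 PM = 10 h 59 min; less 75 min break → 9 h 44 min
Total: 8 h 59 min + 11 h 7 min + 9 h 31 min + 9 h 44 min = 39 h 21 min.

39.35 hours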